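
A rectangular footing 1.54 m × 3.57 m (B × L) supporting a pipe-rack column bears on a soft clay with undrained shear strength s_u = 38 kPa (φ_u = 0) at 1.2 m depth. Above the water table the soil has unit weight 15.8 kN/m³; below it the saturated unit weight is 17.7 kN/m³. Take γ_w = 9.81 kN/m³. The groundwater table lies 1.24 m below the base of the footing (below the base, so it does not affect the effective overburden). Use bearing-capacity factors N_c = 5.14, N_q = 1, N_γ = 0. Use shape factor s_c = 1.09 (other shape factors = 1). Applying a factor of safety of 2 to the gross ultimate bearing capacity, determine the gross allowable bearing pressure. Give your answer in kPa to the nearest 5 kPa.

q_all ≈ 115 kPa

Effective surcharge at the founding depth q = γ·D_f = 15.8 × 1.2 = 18.96 kPa.
q_ult = c·N_c·s_c + q·N_q
     = 38 × 5.14 × 1.09 + 18.96 × 1
     = 212.9 + 18.96 = 231.86 kPa.
q_all = q_ult / FS = 231.86 / 2 = 115.93 kPa.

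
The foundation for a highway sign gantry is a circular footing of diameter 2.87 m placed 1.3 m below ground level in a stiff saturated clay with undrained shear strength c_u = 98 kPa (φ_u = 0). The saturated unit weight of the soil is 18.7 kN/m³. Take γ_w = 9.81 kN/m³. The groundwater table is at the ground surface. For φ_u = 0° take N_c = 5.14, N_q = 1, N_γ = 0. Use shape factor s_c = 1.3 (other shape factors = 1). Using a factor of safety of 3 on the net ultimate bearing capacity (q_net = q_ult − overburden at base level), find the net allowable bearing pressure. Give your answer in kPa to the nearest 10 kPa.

Water table at ground surface, so effective unit weight γ' = 18.7 − 9.81 = 8.89 kN/m³ is used throughout; overburden q = 8.89 × 1.3 = 11.557 kPa.
Cohesion term c·N_c·s_c = 98 × 5.14 × 1.3 = 654.84 kPa; surcharge term q·N_q = 11.557 × 1 = 11.557 kPa.
q_ult = 654.84 + 11.557 = 666.39 kPa.
q_net = 666.39 − 11.557 = 654.84 kPa.
q_all(net) = 654.84 / 3 = 218.28 kPa.

q_all(net) ≈ 220 kPa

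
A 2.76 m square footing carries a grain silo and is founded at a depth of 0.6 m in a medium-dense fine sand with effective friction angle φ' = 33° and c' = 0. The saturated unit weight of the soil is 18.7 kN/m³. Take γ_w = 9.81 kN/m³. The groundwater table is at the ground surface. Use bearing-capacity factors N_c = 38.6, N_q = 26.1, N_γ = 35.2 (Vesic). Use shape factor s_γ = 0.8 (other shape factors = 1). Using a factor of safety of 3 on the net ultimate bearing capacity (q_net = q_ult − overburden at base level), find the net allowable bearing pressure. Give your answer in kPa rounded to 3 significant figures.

With the water table at the surface the whole profile is submerged: γ' = 18.7 − 9.81 = 8.89 kN/m³, so q = γ'·D_f = 5.334 kPa; the same γ' applies in the ½γBN_γ term.
q_ult = q·N_q + 0.5·γ·B·N_γ·s_γ
     = 5.334 × 26.1 + 0.5 × 8.89 × 2.76 × 35.2 × 0.8
     = 139.22 + 345.47 = 484.69 kPa.
q_net = 484.69 − 5.334 = 479.36 kPa.
q_all(net) = 479.36 / 3 = 159.79 kPa.

q_all(net) ≈ 160 kPa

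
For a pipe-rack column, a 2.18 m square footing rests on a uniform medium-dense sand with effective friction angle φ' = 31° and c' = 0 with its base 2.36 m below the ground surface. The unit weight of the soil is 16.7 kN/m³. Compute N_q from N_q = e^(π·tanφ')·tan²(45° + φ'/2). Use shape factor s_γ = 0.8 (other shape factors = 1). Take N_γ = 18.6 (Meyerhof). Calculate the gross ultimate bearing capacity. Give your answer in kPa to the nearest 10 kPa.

tan31° = 0.6009, so N_q = e^(π×0.6009)·tan²(60.5°) = 6.604 × 3.124 = 20.63.
Overburden at base level: q = 16.7 × 2.36 = 39.412 kPa.
Surcharge term q·N_q = 39.412 × 20.631 = 813.1 kPa; self-weight term 0.5·γ·B·N_γ·s_γ = 0.5 × 16.7 × 2.18 × 18.6 × 0.8 = 270.86 kPa.
q_ult = 813.1 + 270.86 = 1084 kPa.

q_ult ≈ 1080 kPa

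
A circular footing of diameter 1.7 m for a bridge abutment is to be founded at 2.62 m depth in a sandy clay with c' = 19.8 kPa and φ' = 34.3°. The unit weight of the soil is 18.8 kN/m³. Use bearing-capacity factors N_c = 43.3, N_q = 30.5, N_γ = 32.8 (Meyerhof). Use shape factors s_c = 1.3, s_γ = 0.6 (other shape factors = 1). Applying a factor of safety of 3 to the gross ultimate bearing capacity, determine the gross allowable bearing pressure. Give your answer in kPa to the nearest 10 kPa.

q_all ≈ 980 kPa

Effective surcharge at the founding depth q = γ·D_f = 18.8 × 2.62 = 49.256 kPa.
q_ult = c·N_c·s_c + q·N_q + 0.5·γ·B·N_γ·s_γ
     = 19.8 × 43.3 × 1.3 + 49.256 × 30.5 + 0.5 × 18.8 × 1.7 × 32.8 × 0.6
     = 1114.5 + 1502.3 + 314.49 = 2931.3 kPa.
q_all = q_ult / FS = 2931.3 / 3 = 977.11 kPa.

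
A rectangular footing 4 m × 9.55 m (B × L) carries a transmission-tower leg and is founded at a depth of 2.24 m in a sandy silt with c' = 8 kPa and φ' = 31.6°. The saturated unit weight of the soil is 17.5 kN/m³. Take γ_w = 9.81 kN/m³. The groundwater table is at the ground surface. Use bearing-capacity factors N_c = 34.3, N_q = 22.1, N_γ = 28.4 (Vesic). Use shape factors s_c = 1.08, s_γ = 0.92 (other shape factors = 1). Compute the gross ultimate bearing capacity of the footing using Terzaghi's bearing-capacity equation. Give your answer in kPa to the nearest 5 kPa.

Water table at ground surface, so effective unit weight γ' = 17.5 − 9.81 = 7.69 kN/m³ is used throughout; overburden q = 7.69 × 2.24 = 17.226 kPa; the same γ' applies in the ½γBN_γ term.
Cohesion term c·N_c·s_c = 8 × 34.3 × 1.08 = 296.35 kPa; surcharge term q·N_q = 17.226 × 22.1 = 380.69 kPa; self-weight term 0.5·γ·B·N_γ·s_γ = 0.5 × 7.69 × 4 × 28.4 × 0.92 = 401.85 kPa.
q_ult = 296.35 + 380.69 + 401.85 = 1078.9 kPa.

q_ult ≈ 1080 kPa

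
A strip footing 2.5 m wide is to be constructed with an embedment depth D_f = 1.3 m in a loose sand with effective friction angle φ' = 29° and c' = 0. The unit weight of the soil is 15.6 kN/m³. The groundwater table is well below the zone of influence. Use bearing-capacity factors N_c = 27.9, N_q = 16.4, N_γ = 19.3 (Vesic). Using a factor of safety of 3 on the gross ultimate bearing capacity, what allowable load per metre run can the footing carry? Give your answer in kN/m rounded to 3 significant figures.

Effective surcharge at the founding depth q = γ·D_f = 15.6 × 1.3 = 20.28 kPa.
q_ult = q·N_q + 0.5·γ·B·N_γ
     = 20.28 × 16.4 + 0.5 × 15.6 × 2.5 × 19.3
     = 332.59 + 376.35 = 708.94 kPa.
Gross allowable pressure q_all = 708.94 / 3 = 236.31 kPa.
Allowable wall load = q_all × B = 236.31 × 2.5 = 590.78 kN per metre run.

≈ 591 kN/m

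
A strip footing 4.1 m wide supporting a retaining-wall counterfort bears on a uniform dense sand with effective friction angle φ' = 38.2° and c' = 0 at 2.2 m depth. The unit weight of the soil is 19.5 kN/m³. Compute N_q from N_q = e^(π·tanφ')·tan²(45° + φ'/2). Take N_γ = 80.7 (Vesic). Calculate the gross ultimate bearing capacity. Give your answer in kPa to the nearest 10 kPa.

tan38.2° = 0.7869, so N_q = e^(π×0.7869)·tan²(64.1°) = 11.848 × 4.241 = 50.25.
Effective surcharge at the founding depth q = γ·D_f = 19.5 × 2.2 = 42.9 kPa.
q_ult = q·N_q + 0.5·γ·B·N_γ
     = 42.9 × 50.251 + 0.5 × 19.5 × 4.1 × 80.7
     = 2155.8 + 3226 = 5381.8 kPa.

q_ult ≈ 5380 kPa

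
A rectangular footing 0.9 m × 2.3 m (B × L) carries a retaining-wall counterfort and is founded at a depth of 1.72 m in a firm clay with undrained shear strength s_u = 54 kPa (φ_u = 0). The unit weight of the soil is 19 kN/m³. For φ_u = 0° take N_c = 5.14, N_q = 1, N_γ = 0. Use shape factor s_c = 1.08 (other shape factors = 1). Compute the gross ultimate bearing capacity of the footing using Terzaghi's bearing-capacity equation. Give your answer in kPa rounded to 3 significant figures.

q = γ·D_f = 19 × 1.72 = 32.68 kPa.
c·N_c·s_c = 54 × 5.14 × 1.08 = 299.76 kPa
q·N_q = 32.68 × 1 = 32.68 kPa
q_ult = 299.76 + 32.68 = 332.44 kPa.

q_ult ≈ 332 kPa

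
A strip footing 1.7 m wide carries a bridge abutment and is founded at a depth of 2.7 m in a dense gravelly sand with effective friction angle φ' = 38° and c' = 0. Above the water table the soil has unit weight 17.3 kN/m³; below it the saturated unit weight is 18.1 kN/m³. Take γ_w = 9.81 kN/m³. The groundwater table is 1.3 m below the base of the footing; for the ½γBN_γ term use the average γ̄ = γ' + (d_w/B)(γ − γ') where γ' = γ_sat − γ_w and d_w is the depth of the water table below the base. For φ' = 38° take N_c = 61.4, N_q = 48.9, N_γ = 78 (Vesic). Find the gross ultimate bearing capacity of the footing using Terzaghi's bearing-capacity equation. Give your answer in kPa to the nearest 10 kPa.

q = γ·D_f = 17.3 × 2.7 = 46.71 kPa.
γ' = 8.29 kN/m³; averaging over the depth B below the base, γ̄ = γ' + (d_w/B)(γ − γ') = 15.18 kN/m³.
q·N_q = 46.71 × 48.9 = 2284.1 kPa
0.5·γ·B·N_γ = 0.5 × 15.18 × 1.7 × 78 = 1006.4 kPa
q_ult = 2284.1 + 1006.4 = 3290.6 kPa.

q_ult ≈ 3290 kPa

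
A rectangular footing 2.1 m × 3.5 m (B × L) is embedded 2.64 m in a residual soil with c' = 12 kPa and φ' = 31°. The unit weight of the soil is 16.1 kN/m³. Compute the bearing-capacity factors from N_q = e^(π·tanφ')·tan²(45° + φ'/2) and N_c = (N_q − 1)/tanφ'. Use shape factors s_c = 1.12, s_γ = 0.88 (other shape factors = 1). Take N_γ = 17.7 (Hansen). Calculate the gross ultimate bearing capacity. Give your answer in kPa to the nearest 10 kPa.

q_ult ≈ 1580 kPa

tan31° = 0.6009, so N_q = e^(π×0.6009)·tan²(60.5°) = 6.604 × 3.124 = 20.63.
N_c = (20.63 − 1)/tan31° = 32.67.
Effective surcharge at the founding depth q = γ·D_f = 16.1 × 2.64 = 42.504 kPa.
q_ult = c·N_c·s_c + q·N_q + 0.5·γ·B·N_γ·s_γ
     = 12 × 32.671 × 1.12 + 42.504 × 20.631 + 0.5 × 16.1 × 2.1 × 17.7 × 0.88
     = 439.1 + 876.89 + 263.31 = 1579.3 kPa.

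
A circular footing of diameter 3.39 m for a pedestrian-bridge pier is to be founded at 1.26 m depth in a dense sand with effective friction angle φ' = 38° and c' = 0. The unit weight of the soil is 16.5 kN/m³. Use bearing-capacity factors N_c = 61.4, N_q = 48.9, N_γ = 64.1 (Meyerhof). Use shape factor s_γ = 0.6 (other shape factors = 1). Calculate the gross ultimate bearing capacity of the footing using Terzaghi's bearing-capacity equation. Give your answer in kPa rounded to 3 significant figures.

Overburden at base level: q = 16.5 × 1.26 = 20.79 kPa.
Surcharge term q·N_q = 20.79 × 48.9 = 1016.6 kPa; self-weight term 0.5·γ·B·N_γ·s_γ = 0.5 × 16.5 × 3.39 × 64.1 × 0.6 = 1075.6 kPa.
q_ult = 1016.6 + 1075.6 = 2092.3 kPa.

q_ult ≈ 2090 kPa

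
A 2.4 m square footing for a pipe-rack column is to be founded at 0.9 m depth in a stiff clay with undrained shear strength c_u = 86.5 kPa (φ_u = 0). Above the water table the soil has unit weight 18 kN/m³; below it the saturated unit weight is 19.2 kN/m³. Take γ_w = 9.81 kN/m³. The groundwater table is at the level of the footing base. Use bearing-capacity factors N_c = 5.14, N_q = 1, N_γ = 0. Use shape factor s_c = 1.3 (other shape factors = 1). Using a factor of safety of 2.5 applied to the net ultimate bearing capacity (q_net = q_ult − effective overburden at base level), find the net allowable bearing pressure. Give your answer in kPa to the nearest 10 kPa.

Effective surcharge at the founding depth q = γ·D_f = 18 × 0.9 = 16.2 kPa.
q_ult = c·N_c·s_c + q·N_q
     = 86.5 × 5.14 × 1.3 + 16.2 × 1
     = 577.99 + 16.2 = 594.19 kPa.
Net ultimate: q_net = 594.19 − 16.2 = 577.99 kPa.
q_all(net) = 577.99 / 2.5 = 231.2 kPa.

q_all(net) ≈ 230 kPa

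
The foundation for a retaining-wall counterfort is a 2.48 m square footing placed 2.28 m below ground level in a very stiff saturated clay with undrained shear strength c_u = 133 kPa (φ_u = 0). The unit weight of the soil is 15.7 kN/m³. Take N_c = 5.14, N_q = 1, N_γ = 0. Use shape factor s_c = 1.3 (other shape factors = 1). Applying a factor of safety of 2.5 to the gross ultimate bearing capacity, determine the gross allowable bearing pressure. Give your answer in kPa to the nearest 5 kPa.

Overburden at base level: q = 15.7 × 2.28 = 35.796 kPa.
Cohesion term c·N_c·s_c = 133 × 5.14 × 1.3 = 888.71 kPa; surcharge term q·N_q = 35.796 × 1 = 35.796 kPa.
q_ult = 888.71 + 35.796 = 924.5 kPa.
q_all = q_ult / FS = 924.5 / 2.5 = 369.8 kPa.

q_all ≈ 370 kPa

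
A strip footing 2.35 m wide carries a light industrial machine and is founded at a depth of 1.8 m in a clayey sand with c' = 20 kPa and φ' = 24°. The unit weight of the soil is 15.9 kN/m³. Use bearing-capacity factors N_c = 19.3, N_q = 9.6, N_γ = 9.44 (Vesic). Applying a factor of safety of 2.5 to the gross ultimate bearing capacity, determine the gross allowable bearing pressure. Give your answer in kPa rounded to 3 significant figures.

Effective surcharge at the founding depth q = γ·D_f = 15.9 × 1.8 = 28.62 kPa.
q_ult = c·N_c + q·N_q + 0.5·γ·B·N_γ
     = 20 × 19.3 + 28.62 × 9.6 + 0.5 × 15.9 × 2.35 × 9.44
     = 386 + 274.75 + 176.36 = 837.11 kPa.
q_all = q_ult / FS = 837.11 / 2.5 = 334.85 kPa.

q_all ≈ 335 kPa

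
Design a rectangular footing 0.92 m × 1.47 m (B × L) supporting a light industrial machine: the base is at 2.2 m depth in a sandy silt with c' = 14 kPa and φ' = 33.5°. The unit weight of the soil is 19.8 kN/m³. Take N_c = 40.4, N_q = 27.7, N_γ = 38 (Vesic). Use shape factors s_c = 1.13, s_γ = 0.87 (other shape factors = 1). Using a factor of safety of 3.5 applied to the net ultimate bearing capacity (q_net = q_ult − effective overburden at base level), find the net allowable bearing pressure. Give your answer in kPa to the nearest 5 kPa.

q_all(net) ≈ 600 kPa

Overburden at base level: q = 19.8 × 2.2 = 43.56 kPa.
Cohesion term c·N_c·s_c = 14 × 40.4 × 1.13 = 639.13 kPa; surcharge term q·N_q = 43.56 × 27.7 = 1206.6 kPa; self-weight term 0.5·γ·B·N_γ·s_γ = 0.5 × 19.8 × 0.92 × 38 × 0.87 = 301.11 kPa.
q_ult = 639.13 + 1206.6 + 301.11 = 2146.9 kPa.
Net ultimate: q_net = 2146.9 − 43.56 = 2103.3 kPa.
q_all(net) = 2103.3 / 3.5 = 600.94 kPa.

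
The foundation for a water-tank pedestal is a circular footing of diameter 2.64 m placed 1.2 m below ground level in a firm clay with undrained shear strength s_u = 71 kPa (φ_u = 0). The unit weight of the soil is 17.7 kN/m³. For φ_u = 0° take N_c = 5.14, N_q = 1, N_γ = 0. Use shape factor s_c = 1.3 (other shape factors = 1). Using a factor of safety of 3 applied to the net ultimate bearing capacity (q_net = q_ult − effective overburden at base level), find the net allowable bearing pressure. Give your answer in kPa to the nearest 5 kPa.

q_all(net) ≈ 160 kPa

q = γ·D_f = 17.7 × 1.2 = 21.24 kPa.
c·N_c·s_c = 71 × 5.14 × 1.3 = 474.42 kPa
q·N_q = 21.24 × 1 = 21.24 kPa
q_ult = 474.42 + 21.24 = 495.66 kPa.
Net ultimate: q_net = 495.66 − 21.24 = 474.42 kPa.
q_all(net) = 474.42 / 3 = 158.14 kPa.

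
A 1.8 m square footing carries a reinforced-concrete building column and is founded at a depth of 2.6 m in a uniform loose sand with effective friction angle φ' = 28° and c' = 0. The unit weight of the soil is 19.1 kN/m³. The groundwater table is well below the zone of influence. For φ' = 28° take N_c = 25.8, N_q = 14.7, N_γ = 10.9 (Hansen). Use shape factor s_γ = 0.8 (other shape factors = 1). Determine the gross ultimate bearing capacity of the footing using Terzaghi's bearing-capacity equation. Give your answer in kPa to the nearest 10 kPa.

q_ult ≈ 880 kPa

q = γ·D_f = 19.1 × 2.6 = 49.66 kPa.
q·N_q = 49.66 × 14.7 = 730 kPa
0.5·γ·B·N_γ·s_γ = 0.5 × 19.1 × 1.8 × 10.9 × 0.8 = 149.9 kPa
q_ult = 730 + 149.9 = 879.9 kPa.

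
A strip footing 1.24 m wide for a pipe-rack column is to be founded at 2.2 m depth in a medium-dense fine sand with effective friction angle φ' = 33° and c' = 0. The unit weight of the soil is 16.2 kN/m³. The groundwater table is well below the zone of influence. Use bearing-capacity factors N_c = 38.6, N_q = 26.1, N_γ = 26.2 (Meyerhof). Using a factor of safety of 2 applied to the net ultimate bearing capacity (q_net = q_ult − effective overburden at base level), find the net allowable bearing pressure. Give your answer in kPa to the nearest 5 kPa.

q_all(net) ≈ 580 kPa

q = γ·D_f = 16.2 × 2.2 = 35.64 kPa.
q·N_q = 35.64 × 26.1 = 930.2 kPa
0.5·γ·B·N_γ = 0.5 × 16.2 × 1.24 × 26.2 = 263.15 kPa
q_ult = 930.2 + 263.15 = 1193.4 kPa.
Net ultimate: q_net = 1193.4 − 35.64 = 1157.7 kPa.
q_all(net) = 1157.7 / 2 = 578.86 kPa.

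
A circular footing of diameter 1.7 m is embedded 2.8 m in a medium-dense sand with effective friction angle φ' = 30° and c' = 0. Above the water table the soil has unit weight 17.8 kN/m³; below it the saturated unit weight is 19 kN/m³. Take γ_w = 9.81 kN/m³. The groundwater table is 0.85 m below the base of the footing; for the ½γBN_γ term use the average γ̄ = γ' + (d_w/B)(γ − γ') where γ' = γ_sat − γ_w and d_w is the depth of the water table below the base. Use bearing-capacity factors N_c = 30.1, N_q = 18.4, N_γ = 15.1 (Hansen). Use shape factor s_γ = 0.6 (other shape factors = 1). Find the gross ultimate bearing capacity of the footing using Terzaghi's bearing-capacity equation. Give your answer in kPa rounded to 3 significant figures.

q = γ·D_f = 17.8 × 2.8 = 49.84 kPa.
γ' = 9.19 kN/m³; averaging over the depth B below the base, γ̄ = γ' + (d_w/B)(γ − γ') = 13.495 kN/m³.
q·N_q = 49.84 × 18.4 = 917.06 kPa
0.5·γ·B·N_γ·s_γ = 0.5 × 13.495 × 1.7 × 15.1 × 0.6 = 103.92 kPa
q_ult = 917.06 + 103.92 = 1021 kPa.

q_ult ≈ 1020 kPa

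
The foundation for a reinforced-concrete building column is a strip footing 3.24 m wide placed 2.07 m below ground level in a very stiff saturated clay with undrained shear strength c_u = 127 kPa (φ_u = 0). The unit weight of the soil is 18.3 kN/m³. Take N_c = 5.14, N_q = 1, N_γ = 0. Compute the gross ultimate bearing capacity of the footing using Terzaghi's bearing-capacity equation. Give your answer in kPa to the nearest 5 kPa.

Effective surcharge at the founding depth q = γ·D_f = 18.3 × 2.07 = 37.881 kPa.
q_ult = c·N_c + q·N_q
     = 127 × 5.14 + 37.881 × 1
     = 652.78 + 37.881 = 690.66 kPa.

q_ult ≈ 690 kPa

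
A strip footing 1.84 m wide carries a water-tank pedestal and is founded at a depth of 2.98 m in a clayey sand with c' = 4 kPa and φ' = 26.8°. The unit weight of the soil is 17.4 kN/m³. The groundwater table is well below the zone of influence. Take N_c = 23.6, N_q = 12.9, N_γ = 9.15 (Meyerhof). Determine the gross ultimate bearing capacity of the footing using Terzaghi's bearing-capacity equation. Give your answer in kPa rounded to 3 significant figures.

q_ult ≈ 910 kPa

Effective surcharge at the founding depth q = γ·D_f = 17.4 × 2.98 = 51.852 kPa.
q_ult = c·N_c + q·N_q + 0.5·γ·B·N_γ
     = 4 × 23.6 + 51.852 × 12.9 + 0.5 × 17.4 × 1.84 × 9.15
     = 94.4 + 668.89 + 146.47 = 909.76 kPa.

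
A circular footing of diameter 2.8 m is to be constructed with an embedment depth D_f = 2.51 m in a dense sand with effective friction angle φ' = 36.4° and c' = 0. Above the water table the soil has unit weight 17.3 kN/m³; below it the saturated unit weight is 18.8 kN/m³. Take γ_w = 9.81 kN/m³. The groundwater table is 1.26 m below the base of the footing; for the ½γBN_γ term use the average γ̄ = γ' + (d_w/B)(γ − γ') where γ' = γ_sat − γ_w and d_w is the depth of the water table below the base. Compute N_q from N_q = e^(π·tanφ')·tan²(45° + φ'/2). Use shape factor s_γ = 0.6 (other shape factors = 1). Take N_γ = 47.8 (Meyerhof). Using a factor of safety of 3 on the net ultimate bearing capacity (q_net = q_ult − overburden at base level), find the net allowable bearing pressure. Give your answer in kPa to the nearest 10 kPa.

q_all(net) ≈ 730 kPa

N_q = e^(π·tan36.4°)·tan²(63.2°) = 39.73.
q = γ·D_f = 17.3 × 2.51 = 43.423 kPa.
γ' = 8.99 kN/m³; averaging over the depth B below the base, γ̄ = γ' + (d_w/B)(γ − γ') = 12.73 kN/m³.
q·N_q = 43.423 × 39.727 = 1725.1 kPa
0.5·γ·B·N_γ·s_γ = 0.5 × 12.73 × 2.8 × 47.8 × 0.6 = 511.11 kPa
q_ult = 1725.1 + 511.11 = 2236.2 kPa.
q_net = 2236.2 − 43.423 = 2192.8 kPa.
q_all(net) = 2192.8 / 3 = 730.92 kPa.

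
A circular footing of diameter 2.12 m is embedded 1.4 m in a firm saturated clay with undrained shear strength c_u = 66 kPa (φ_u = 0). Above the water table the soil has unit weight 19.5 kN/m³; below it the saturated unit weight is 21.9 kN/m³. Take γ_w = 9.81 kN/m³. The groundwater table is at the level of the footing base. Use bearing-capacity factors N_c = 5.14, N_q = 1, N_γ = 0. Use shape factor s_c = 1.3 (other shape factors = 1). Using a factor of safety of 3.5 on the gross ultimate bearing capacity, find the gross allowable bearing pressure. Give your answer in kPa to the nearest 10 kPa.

Effective surcharge at the founding depth q = γ·D_f = 19.5 × 1.4 = 27.3 kPa.
q_ult = c·N_c·s_c + q·N_q
     = 66 × 5.14 × 1.3 + 27.3 × 1
     = 441.01 + 27.3 = 468.31 kPa.
q_all = 468.31 / 3.5 = 133.8 kPa.

q_all ≈ 130 kPa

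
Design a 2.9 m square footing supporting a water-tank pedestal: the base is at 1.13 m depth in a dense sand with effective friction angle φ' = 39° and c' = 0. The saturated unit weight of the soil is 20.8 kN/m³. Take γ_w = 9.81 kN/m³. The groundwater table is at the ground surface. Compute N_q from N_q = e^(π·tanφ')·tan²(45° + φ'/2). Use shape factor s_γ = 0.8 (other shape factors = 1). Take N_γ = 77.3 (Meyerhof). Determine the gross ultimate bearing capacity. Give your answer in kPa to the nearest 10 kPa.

q_ult ≈ 1680 kPa

tan39° = 0.8098, so N_q = e^(π×0.8098)·tan²(64.5°) = 12.731 × 4.395 = 55.96.
With the water table at the surface the whole profile is submerged: γ' = 20.8 − 9.81 = 10.99 kN/m³, so q = γ'·D_f = 12.419 kPa; the same γ' applies in the ½γBN_γ term.
q_ult = q·N_q + 0.5·γ·B·N_γ·s_γ
     = 12.419 × 55.957 + 0.5 × 10.99 × 2.9 × 77.3 × 0.8
     = 694.92 + 985.45 = 1680.4 kPa.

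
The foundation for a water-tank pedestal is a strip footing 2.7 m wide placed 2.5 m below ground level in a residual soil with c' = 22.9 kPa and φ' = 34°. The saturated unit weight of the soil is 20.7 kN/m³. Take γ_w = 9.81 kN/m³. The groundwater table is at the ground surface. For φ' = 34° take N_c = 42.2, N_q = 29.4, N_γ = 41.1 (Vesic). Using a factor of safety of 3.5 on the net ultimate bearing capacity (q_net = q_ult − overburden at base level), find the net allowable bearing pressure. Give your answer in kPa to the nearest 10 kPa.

q_all(net) ≈ 670 kPa

With the water table at the surface the whole profile is submerged: γ' = 20.7 − 9.81 = 10.89 kN/m³, so q = γ'·D_f = 27.225 kPa; the same γ' applies in the ½γBN_γ term.
q_ult = c·N_c + q·N_q + 0.5·γ·B·N_γ
     = 22.9 × 42.2 + 27.225 × 29.4 + 0.5 × 10.89 × 2.7 × 41.1
     = 966.38 + 800.41 + 604.23 = 2371 kPa.
q_net = 2371 − 27.225 = 2343.8 kPa.
q_all(net) = 2343.8 / 3.5 = 669.66 kPa.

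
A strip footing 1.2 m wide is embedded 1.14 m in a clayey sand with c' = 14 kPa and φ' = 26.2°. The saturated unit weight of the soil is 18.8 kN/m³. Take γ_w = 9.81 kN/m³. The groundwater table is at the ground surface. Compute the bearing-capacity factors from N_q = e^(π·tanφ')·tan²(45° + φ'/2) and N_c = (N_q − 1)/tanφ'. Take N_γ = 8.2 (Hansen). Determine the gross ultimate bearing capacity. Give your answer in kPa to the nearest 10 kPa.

tan26.2° = 0.4921, so N_q = e^(π×0.4921)·tan²(58.1°) = 4.692 × 2.581 = 12.11.
N_c = (12.11 − 1)/tan26.2° = 22.58.
Water table at ground surface, so effective unit weight γ' = 18.8 − 9.81 = 8.99 kN/m³ is used throughout; overburden q = 8.99 × 1.14 = 10.249 kPa; the same γ' applies in the ½γBN_γ term.
Cohesion term c·N_c = 14 × 22.579 = 316.11 kPa; surcharge term q·N_q = 10.249 × 12.11 = 124.11 kPa; self-weight term 0.5·γ·B·N_γ = 0.5 × 8.99 × 1.2 × 8.2 = 44.231 kPa.
q_ult = 316.11 + 124.11 + 44.231 = 484.45 kPa.

q_ult ≈ 480 kPa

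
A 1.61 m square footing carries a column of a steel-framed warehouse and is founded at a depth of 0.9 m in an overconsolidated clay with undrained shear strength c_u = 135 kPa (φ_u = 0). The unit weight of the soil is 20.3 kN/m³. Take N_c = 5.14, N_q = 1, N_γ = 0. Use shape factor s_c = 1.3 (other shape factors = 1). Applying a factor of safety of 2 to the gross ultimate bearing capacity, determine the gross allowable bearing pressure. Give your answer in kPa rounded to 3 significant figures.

Overburden at base level: q = 20.3 × 0.9 = 18.27 kPa.
Cohesion term c·N_c·s_c = 135 × 5.14 × 1.3 = 902.07 kPa; surcharge term q·N_q = 18.27 × 1 = 18.27 kPa.
q_ult = 902.07 + 18.27 = 920.34 kPa.
q_all = q_ult / FS = 920.34 / 2 = 460.17 kPa.

q_all ≈ 460 kPa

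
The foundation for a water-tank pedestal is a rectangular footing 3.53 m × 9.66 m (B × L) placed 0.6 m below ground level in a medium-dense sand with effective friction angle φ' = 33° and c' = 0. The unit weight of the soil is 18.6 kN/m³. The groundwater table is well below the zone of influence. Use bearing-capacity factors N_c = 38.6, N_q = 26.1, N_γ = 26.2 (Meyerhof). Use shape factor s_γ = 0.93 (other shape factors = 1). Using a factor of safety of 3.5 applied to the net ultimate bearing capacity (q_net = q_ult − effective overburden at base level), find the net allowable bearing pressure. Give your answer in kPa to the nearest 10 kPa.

q = γ·D_f = 18.6 × 0.6 = 11.16 kPa.
q·N_q = 11.16 × 26.1 = 291.28 kPa
0.5·γ·B·N_γ·s_γ = 0.5 × 18.6 × 3.53 × 26.2 × 0.93 = 799.91 kPa
q_ult = 291.28 + 799.91 = 1091.2 kPa.
Net ultimate: q_net = 1091.2 − 11.16 = 1080 kPa.
q_all(net) = 1080 / 3.5 = 308.58 kPa.

q_all(net) ≈ 310 kPa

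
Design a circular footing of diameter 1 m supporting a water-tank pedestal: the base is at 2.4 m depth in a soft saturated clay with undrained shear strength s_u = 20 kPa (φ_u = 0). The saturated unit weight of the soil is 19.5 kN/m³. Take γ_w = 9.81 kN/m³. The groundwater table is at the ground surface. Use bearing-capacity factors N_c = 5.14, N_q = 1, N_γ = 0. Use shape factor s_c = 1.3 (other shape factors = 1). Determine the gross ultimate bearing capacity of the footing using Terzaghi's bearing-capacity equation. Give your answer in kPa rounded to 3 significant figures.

q_ult ≈ 157 kPa

γ' = 19.5 − 9.81 = 9.69 kN/m³ (submerged throughout). q = 9.69 × 2.4 = 23.256 kPa.
c·N_c·s_c = 20 × 5.14 × 1.3 = 133.64 kPa
q·N_q = 23.256 × 1 = 23.256 kPa
q_ult = 133.64 + 23.256 = 156.9 kPa.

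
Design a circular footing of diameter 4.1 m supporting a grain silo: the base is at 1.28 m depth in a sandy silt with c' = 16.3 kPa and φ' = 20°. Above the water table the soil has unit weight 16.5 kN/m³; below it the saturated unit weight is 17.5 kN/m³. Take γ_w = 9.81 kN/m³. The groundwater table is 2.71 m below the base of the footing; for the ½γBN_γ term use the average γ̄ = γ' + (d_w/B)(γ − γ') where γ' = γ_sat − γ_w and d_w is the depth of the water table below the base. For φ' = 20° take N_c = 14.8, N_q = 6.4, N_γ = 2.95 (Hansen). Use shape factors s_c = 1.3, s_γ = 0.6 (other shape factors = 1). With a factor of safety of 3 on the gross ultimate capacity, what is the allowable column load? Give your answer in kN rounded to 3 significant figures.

Effective surcharge at the founding depth q = γ·D_f = 16.5 × 1.28 = 21.12 kPa.
With d_w = 2.71 m < B, γ̄ = 7.69 + (2.71/4.1) × (16.5 − 7.69) = 13.513 kN/m³.
q_ult = c·N_c·s_c + q·N_q + 0.5·γ·B·N_γ·s_γ
     = 16.3 × 14.8 × 1.3 + 21.12 × 6.4 + 0.5 × 13.513 × 4.1 × 2.95 × 0.6
     = 313.61 + 135.17 + 49.033 = 497.81 kPa.
Gross allowable pressure q_all = 497.81 / 3 = 165.94 kPa.
Footing area = 13.2025 m², so allowable column load = 165.94 × 13.2025 = 2190.8 kN.

P_all ≈ 2190 kN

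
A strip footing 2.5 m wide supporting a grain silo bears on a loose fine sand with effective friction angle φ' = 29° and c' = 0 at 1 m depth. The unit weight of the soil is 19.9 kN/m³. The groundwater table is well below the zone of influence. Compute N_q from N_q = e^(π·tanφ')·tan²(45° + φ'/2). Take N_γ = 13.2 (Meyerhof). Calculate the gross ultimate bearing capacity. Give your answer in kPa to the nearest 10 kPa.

tan29° = 0.5543, so N_q = e^(π×0.5543)·tan²(59.5°) = 5.705 × 2.882 = 16.44.
q = γ·D_f = 19.9 × 1 = 19.9 kPa.
q·N_q = 19.9 × 16.443 = 327.22 kPa
0.5·γ·B·N_γ = 0.5 × 19.9 × 2.5 × 13.2 = 328.35 kPa
q_ult = 327.22 + 328.35 = 655.57 kPa.

q_ult ≈ 660 kPa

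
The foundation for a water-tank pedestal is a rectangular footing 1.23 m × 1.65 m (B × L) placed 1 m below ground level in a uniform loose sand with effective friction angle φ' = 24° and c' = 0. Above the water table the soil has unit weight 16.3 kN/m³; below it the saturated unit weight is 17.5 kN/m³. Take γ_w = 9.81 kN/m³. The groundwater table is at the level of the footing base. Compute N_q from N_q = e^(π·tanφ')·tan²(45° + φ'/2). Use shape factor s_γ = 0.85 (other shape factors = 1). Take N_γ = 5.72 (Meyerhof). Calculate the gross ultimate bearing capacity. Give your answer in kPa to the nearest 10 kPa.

tan24° = 0.4452, so N_q = e^(π×0.4452)·tan²(57°) = 4.05 × 2.371 = 9.6.
Effective surcharge at the founding depth q = γ·D_f = 16.3 × 1 = 16.3 kPa.
The water table coincides with the base, so in the self-weight term γ → γ' = 7.69 kN/m³.
q_ult = q·N_q + 0.5·γ·B·N_γ·s_γ
     = 16.3 × 9.6034 + 0.5 × 7.69 × 1.23 × 5.72 × 0.85
     = 156.54 + 22.994 = 179.53 kPa.

q_ult ≈ 180 kPa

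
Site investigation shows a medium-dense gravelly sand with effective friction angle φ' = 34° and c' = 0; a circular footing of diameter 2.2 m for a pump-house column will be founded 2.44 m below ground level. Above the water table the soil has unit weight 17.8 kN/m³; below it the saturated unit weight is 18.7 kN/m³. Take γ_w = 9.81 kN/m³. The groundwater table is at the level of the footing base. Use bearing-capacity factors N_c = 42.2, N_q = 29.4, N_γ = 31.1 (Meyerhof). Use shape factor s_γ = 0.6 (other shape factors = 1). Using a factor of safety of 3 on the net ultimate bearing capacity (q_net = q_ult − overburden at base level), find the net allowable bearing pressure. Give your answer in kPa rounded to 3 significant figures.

q_all(net) ≈ 472 kPa

Overburden at base level: q = 17.8 × 2.44 = 43.432 kPa.
Below the base the soil is submerged, so the ½γBN_γ term uses γ' = 18.7 − 9.81 = 8.89 kN/m³.
Surcharge term q·N_q = 43.432 × 29.4 = 1276.9 kPa; self-weight term 0.5·γ·B·N_γ·s_γ = 0.5 × 8.89 × 2.2 × 31.1 × 0.6 = 182.48 kPa.
q_ult = 1276.9 + 182.48 = 1459.4 kPa.
q_net = 1459.4 − 43.432 = 1415.9 kPa.
q_all(net) = 1415.9 / 3 = 471.98 kPa.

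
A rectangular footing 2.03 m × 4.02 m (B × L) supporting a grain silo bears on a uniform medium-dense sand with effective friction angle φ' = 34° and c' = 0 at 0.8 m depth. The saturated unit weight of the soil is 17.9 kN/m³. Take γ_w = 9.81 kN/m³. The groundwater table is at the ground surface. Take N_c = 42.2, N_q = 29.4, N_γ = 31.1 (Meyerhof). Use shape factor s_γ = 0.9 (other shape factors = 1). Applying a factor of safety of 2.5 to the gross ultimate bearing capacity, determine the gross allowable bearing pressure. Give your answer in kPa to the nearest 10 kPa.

Water table at ground surface, so effective unit weight γ' = 17.9 − 9.81 = 8.09 kN/m³ is used throughout; overburden q = 8.09 × 0.8 = 6.472 kPa; the same γ' applies in the ½γBN_γ term.
Surcharge term q·N_q = 6.472 × 29.4 = 190.28 kPa; self-weight term 0.5·γ·B·N_γ·s_γ = 0.5 × 8.09 × 2.03 × 31.1 × 0.9 = 229.84 kPa.
q_ult = 190.28 + 229.84 = 420.11 kPa.
q_all = q_ult / FS = 420.11 / 2.5 = 168.04 kPa.

q_all ≈ 170 kPa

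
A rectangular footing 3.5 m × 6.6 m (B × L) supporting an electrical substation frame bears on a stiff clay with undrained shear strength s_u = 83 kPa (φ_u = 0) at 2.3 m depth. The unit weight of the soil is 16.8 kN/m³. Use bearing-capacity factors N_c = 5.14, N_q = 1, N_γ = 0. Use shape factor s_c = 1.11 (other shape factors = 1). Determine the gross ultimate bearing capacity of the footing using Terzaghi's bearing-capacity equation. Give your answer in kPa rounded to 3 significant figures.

q_ult ≈ 512 kPa

Overburden at base level: q = 16.8 × 2.3 = 38.64 kPa.
Cohesion term c·N_c·s_c = 83 × 5.14 × 1.11 = 473.55 kPa; surcharge term q·N_q = 38.64 × 1 = 38.64 kPa.
q_ult = 473.55 + 38.64 = 512.19 kPa.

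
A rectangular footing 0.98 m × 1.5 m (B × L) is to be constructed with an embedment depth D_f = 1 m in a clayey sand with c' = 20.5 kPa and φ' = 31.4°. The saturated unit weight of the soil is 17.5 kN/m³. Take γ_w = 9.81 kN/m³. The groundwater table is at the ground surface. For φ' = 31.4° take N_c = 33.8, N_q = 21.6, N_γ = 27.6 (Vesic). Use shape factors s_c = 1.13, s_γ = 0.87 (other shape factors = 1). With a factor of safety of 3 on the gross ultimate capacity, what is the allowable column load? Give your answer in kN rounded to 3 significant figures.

γ' = 17.5 − 9.81 = 7.69 kN/m³ (submerged throughout). q = 7.69 × 1 = 7.69 kPa; the same γ' applies in the ½γBN_γ term.
c·N_c·s_c = 20.5 × 33.8 × 1.13 = 782.98 kPa
q·N_q = 7.69 × 21.6 = 166.1 kPa
0.5·γ·B·N_γ·s_γ = 0.5 × 7.69 × 0.98 × 27.6 × 0.87 = 90.48 kPa
q_ult = 782.98 + 166.1 + 90.48 = 1039.6 kPa.
Gross allowable pressure q_all = 1039.6 / 3 = 346.52 kPa.
Footing area = 1.47 m², so allowable column load = 346.52 × 1.47 = 509.38 kN.

P_all ≈ 509 kN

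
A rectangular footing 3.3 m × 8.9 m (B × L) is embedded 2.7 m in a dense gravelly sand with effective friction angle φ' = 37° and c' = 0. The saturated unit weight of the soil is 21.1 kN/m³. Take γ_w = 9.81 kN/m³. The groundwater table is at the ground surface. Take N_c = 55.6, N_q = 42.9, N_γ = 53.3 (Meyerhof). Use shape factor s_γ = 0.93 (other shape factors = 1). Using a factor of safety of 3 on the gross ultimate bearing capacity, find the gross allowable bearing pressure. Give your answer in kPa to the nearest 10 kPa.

q_all ≈ 740 kPa

Water table at ground surface, so effective unit weight γ' = 21.1 − 9.81 = 11.29 kN/m³ is used throughout; overburden q = 11.29 × 2.7 = 30.483 kPa; the same γ' applies in the ½γBN_γ term.
Surcharge term q·N_q = 30.483 × 42.9 = 1307.7 kPa; self-weight term 0.5·γ·B·N_γ·s_γ = 0.5 × 11.29 × 3.3 × 53.3 × 0.93 = 923.4 kPa.
q_ult = 1307.7 + 923.4 = 2231.1 kPa.
q_all = 2231.1 / 3 = 743.71 kPa.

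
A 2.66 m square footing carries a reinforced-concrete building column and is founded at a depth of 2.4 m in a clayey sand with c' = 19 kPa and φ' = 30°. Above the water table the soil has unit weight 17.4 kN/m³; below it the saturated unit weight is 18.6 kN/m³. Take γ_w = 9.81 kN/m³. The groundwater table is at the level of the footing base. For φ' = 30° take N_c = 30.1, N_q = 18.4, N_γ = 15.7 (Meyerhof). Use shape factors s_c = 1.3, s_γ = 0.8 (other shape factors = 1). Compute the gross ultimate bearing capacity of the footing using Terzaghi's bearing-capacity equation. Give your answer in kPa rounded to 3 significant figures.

q_ult ≈ 1660 kPa

Effective surcharge at the founding depth q = γ·D_f = 17.4 × 2.4 = 41.76 kPa.
The water table coincides with the base, so in the self-weight term γ → γ' = 8.79 kN/m³.
q_ult = c·N_c·s_c + q·N_q + 0.5·γ·B·N_γ·s_γ
     = 19 × 30.1 × 1.3 + 41.76 × 18.4 + 0.5 × 8.79 × 2.66 × 15.7 × 0.8
     = 743.47 + 768.38 + 146.84 = 1658.7 kPa.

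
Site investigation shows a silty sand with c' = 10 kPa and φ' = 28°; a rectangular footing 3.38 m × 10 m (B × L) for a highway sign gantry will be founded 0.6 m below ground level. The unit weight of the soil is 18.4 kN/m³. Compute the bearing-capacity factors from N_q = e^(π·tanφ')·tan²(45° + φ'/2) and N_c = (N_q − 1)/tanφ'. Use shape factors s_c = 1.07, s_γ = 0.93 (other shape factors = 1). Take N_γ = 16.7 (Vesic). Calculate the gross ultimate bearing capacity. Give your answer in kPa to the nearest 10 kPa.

q_ult ≈ 920 kPa

tan28° = 0.5317, so N_q = e^(π×0.5317)·tan²(59°) = 5.314 × 2.77 = 14.72.
N_c = (14.72 − 1)/tan28° = 25.8.
Effective surcharge at the founding depth q = γ·D_f = 18.4 × 0.6 = 11.04 kPa.
q_ult = c·N_c·s_c + q·N_q + 0.5·γ·B·N_γ·s_γ
     = 10 × 25.803 × 1.07 + 11.04 × 14.72 + 0.5 × 18.4 × 3.38 × 16.7 × 0.93
     = 276.1 + 162.51 + 482.95 = 921.56 kPa.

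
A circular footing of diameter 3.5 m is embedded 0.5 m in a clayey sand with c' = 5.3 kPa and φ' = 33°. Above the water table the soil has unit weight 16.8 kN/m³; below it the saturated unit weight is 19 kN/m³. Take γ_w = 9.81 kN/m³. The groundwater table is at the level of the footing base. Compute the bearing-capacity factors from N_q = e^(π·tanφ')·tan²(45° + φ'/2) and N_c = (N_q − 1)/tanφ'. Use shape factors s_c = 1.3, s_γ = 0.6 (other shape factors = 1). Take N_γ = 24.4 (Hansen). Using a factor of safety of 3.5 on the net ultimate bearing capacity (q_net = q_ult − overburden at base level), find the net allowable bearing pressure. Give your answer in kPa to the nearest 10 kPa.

q_all(net) ≈ 200 kPa

N_q = e^(π·tan33°)·tan²(61.5°) = 26.09; N_c = (N_q − 1)/tanφ' = 38.64.
Effective surcharge at the founding depth q = γ·D_f = 16.8 × 0.5 = 8.4 kPa.
The water table coincides with the base, so in the self-weight term γ → γ' = 9.19 kN/m³.
q_ult = c·N_c·s_c + q·N_q + 0.5·γ·B·N_γ·s_γ
     = 5.3 × 38.638 × 1.3 + 8.4 × 26.092 + 0.5 × 9.19 × 3.5 × 24.4 × 0.6
     = 266.22 + 219.17 + 235.45 = 720.84 kPa.
q_net = 720.84 − 8.4 = 712.44 kPa.
q_all(net) = 712.44 / 3.5 = 203.55 kPa.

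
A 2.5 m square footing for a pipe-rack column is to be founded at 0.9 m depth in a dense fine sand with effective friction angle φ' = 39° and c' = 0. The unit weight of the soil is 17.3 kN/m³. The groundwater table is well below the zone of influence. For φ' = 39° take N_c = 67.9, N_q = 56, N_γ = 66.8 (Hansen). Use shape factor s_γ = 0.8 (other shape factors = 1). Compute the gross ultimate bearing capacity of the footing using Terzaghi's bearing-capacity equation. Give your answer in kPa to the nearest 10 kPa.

Effective surcharge at the founding depth q = γ·D_f = 17.3 × 0.9 = 15.57 kPa.
q_ult = q·N_q + 0.5·γ·B·N_γ·s_γ
     = 15.57 × 56 + 0.5 × 17.3 × 2.5 × 66.8 × 0.8
     = 871.92 + 1155.6 = 2027.6 kPa.

q_ult ≈ 2030 kPa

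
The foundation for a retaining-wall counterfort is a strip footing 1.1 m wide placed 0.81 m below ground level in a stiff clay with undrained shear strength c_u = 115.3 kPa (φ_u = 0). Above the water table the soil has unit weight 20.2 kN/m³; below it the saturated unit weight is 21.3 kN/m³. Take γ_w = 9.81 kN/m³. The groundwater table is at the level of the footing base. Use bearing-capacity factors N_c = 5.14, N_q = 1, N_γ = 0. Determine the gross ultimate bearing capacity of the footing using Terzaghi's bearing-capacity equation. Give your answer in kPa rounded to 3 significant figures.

q = γ·D_f = 20.2 × 0.81 = 16.362 kPa.
c·N_c = 115.3 × 5.14 = 592.64 kPa
q·N_q = 16.362 × 1 = 16.362 kPa
q_ult = 592.64 + 16.362 = 609 kPa.

q_ult ≈ 609 kPa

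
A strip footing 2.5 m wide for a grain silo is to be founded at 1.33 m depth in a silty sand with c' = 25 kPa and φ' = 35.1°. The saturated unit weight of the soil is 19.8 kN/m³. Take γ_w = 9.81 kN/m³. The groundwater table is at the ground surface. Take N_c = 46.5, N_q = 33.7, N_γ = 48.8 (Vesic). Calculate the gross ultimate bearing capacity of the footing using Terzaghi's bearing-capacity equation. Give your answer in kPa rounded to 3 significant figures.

q_ult ≈ 2220 kPa

With the water table at the surface the whole profile is submerged: γ' = 19.8 − 9.81 = 9.99 kN/m³, so q = γ'·D_f = 13.287 kPa; the same γ' applies in the ½γBN_γ term.
q_ult = c·N_c + q·N_q + 0.5·γ·B·N_γ
     = 25 × 46.5 + 13.287 × 33.7 + 0.5 × 9.99 × 2.5 × 48.8
     = 1162.5 + 447.76 + 609.39 = 2219.7 kPa.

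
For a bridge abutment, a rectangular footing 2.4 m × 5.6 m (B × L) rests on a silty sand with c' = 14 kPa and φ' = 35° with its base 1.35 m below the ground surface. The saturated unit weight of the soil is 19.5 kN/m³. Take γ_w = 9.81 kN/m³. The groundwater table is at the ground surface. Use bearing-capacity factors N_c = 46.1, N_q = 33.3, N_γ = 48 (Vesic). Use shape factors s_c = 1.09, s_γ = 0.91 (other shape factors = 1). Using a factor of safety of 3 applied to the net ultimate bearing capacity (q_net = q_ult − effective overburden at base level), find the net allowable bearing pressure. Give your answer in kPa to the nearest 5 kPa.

With the water table at the surface the whole profile is submerged: γ' = 19.5 − 9.81 = 9.69 kN/m³, so q = γ'·D_f = 13.082 kPa; the same γ' applies in the ½γBN_γ term.
q_ult = c·N_c·s_c + q·N_q + 0.5·γ·B·N_γ·s_γ
     = 14 × 46.1 × 1.09 + 13.082 × 33.3 + 0.5 × 9.69 × 2.4 × 48 × 0.91
     = 703.49 + 435.61 + 507.91 = 1647 kPa.
Net ultimate: q_net = 1647 − 13.082 = 1633.9 kPa.
q_all(net) = 1633.9 / 3 = 544.64 kPa.

q_all(net) ≈ 545 kPa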